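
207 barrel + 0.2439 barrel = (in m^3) 32.95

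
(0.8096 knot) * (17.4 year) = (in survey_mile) 1.42e+05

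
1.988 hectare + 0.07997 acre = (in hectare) 2.02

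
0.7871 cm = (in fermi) 7.871e+12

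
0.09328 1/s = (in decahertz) 0.009328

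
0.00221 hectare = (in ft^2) 237.9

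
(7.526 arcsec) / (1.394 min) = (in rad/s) 4.362e-07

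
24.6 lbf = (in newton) 109.4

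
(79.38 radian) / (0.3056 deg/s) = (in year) 0.0004719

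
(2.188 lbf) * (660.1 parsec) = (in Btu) 1.879e+17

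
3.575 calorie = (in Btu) 0.01418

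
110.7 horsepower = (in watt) 8.255e+04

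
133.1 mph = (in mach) 0.1747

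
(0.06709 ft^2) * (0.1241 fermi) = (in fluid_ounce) 2.616e-14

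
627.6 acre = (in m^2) 2.54e+06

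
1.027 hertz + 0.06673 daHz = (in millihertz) 1694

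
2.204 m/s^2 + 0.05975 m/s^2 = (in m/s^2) 2.264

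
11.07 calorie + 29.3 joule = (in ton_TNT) 1.807e-08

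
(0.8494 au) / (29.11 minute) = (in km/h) 2.619e+08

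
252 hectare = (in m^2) 2.52e+06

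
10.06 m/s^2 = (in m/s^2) 10.06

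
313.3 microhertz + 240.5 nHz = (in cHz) 0.03135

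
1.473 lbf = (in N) 6.552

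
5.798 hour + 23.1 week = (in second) 1.399e+07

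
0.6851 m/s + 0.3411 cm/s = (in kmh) 2.479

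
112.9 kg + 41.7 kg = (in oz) 5453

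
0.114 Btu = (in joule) 120.3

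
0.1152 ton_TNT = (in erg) 4.82e+15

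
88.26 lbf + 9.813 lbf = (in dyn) 4.363e+07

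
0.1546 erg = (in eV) 9.649e+10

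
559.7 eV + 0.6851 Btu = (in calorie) 172.8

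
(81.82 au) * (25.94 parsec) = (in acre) 2.421e+27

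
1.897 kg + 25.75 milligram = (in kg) 1.897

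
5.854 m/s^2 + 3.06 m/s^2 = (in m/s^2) 8.914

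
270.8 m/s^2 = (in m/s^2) 270.8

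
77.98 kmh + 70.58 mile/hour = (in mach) 0.1563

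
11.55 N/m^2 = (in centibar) 0.01155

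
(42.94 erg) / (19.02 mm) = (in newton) 0.0002258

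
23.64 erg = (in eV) 1.475e+13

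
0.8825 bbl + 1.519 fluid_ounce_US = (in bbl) 0.8828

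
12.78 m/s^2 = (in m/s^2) 12.78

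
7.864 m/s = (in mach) 0.0231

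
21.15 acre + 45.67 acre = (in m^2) 2.704e+05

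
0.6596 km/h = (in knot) 0.3562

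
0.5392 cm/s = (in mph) 0.01206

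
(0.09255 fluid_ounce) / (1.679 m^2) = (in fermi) 1.63e+09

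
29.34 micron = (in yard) 3.209e-05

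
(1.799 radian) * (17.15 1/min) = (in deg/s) 29.46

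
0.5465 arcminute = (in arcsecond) 32.79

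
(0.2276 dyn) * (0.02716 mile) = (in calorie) 2.378e-05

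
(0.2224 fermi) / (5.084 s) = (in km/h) 1.575e-16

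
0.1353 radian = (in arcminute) 465.1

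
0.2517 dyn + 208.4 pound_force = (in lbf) 208.4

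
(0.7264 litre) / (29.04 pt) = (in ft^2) 0.7632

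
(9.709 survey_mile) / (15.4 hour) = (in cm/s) 28.18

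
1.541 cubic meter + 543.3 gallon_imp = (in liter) 4011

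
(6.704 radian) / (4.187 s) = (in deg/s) 91.74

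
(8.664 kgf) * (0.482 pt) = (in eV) 9.017e+16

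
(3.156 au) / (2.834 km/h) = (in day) 6.941e+06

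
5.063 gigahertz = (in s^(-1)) 5.063e+09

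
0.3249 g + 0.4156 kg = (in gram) 415.9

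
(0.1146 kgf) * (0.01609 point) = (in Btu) 6.046e-09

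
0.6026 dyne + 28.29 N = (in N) 28.29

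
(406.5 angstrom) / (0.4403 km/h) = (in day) 3.847e-12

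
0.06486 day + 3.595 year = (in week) 187.5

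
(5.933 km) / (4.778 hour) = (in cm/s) 34.49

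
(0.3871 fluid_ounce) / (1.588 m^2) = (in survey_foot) 2.365e-05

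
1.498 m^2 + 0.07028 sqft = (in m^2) 1.505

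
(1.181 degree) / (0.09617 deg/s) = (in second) 12.28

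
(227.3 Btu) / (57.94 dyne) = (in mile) 2.572e+05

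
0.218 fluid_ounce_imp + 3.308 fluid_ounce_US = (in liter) 0.104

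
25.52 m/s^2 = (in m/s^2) 25.52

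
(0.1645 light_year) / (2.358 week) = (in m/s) 1.091e+09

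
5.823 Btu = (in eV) 3.835e+22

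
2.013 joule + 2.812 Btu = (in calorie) 709.6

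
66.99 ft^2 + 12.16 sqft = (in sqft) 79.15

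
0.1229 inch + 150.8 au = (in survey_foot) 7.401e+13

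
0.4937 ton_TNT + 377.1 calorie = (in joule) 2.066e+09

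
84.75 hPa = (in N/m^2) 8475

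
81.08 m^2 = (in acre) 0.02004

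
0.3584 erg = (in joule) 3.584e-08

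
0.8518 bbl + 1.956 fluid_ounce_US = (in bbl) 0.8522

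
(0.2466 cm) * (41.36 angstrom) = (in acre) 2.52e-15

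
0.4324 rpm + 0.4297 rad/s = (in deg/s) 27.21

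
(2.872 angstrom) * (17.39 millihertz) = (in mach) 1.467e-14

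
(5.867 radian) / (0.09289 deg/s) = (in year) 0.0001148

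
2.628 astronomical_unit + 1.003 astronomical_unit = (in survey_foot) 1.782e+12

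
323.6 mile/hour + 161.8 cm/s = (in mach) 0.4296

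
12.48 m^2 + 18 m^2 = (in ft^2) 328.1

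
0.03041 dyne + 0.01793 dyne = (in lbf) 1.087e-07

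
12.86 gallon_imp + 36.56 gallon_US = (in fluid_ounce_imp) 6928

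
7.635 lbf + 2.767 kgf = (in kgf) 6.23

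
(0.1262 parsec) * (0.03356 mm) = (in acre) 3.229e+07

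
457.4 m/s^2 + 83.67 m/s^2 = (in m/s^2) 541.1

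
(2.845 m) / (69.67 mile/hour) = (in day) 1.057e-06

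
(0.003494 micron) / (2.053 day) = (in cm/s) 1.97e-12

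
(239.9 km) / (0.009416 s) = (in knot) 4.953e+07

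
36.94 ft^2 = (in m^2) 3.432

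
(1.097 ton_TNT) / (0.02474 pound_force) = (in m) 4.171e+10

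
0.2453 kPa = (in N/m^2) 245.3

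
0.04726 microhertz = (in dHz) 4.726e-07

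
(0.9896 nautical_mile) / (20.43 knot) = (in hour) 0.04844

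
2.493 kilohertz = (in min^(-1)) 1.496e+05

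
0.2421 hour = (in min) 14.53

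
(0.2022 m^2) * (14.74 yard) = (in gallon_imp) 599.5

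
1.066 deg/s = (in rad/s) 0.01861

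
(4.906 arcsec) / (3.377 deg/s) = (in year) 1.28e-11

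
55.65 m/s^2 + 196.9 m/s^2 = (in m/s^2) 252.6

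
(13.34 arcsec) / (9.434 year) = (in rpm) 2.076e-12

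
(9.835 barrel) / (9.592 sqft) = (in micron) 1.755e+06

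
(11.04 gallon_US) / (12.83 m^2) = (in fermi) 3.257e+12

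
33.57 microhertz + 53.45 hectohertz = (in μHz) 5.345e+09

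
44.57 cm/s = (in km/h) 1.605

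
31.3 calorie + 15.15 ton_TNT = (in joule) 6.339e+10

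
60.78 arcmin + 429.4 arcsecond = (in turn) 0.003145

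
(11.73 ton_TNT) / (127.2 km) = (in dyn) 3.858e+10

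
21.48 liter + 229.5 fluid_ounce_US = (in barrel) 0.1778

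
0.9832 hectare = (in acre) 2.43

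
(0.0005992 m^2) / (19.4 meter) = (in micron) 30.89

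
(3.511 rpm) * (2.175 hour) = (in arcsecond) 5.938e+08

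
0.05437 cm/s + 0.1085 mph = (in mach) 0.000144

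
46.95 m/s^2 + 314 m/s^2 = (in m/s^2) 360.9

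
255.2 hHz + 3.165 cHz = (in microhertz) 2.552e+10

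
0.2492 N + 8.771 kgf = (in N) 86.26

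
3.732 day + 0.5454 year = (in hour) 4867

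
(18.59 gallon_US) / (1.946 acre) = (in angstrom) 8.936e+04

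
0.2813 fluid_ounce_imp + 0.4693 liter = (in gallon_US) 0.1261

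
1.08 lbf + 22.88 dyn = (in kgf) 0.4899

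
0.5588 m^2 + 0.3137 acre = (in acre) 0.3138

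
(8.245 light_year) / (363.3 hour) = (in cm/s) 5.964e+12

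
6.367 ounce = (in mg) 1.805e+05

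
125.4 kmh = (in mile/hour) 77.92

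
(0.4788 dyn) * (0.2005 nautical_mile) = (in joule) 0.001778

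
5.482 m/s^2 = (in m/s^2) 5.482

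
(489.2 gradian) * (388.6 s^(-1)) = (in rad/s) 2986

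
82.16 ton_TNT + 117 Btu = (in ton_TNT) 82.16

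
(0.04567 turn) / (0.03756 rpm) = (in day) 0.0008444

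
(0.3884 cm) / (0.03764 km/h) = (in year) 1.178e-08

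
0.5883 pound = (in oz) 9.413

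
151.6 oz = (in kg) 4.298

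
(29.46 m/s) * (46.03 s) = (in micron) 1.356e+09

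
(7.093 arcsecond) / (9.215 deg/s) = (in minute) 3.564e-06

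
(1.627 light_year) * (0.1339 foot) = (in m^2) 6.282e+14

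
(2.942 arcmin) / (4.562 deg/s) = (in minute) 0.0001791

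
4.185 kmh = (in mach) 0.003414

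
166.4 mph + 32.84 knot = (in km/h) 328.6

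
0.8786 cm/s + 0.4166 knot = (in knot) 0.4337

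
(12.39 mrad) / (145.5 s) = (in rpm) 0.0008132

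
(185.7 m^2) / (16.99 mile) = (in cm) 0.6792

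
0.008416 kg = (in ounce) 0.2969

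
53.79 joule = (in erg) 5.379e+08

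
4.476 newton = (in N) 4.476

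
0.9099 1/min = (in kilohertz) 1.516e-05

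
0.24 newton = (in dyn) 2.4e+04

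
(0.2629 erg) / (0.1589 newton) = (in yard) 1.809e-07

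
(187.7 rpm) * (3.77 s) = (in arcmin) 2.547e+05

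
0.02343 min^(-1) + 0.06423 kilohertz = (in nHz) 6.423e+10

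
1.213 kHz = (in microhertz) 1.213e+09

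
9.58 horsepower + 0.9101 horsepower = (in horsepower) 10.49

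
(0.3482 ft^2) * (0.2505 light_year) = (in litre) 7.666e+16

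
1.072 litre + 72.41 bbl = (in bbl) 72.42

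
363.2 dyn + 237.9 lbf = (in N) 1058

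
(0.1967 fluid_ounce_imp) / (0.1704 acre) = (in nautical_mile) 4.376e-12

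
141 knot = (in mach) 0.213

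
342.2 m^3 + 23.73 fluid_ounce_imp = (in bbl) 2152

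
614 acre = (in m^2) 2.485e+06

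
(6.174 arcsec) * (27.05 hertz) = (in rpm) 0.007732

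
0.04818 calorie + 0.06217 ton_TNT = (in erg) 2.601e+15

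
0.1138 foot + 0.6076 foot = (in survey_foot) 0.7214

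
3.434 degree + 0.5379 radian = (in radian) 0.5978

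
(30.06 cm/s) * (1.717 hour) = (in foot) 6096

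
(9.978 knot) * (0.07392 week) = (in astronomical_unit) 1.534e-06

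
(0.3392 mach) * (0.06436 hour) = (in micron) 2.676e+10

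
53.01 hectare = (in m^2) 5.301e+05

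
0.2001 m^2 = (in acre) 4.945e-05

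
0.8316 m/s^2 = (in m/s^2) 0.8316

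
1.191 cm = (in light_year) 1.259e-18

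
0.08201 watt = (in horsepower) 0.00011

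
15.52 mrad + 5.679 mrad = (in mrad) 21.2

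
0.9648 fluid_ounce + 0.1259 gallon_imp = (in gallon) 0.1587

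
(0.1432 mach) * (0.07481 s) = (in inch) 143.6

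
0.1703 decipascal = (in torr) 0.0001277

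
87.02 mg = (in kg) 8.702e-05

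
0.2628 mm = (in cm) 0.02628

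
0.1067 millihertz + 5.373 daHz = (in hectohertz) 0.5373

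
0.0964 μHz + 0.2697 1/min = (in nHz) 4.495e+06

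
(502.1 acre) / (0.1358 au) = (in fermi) 1e+11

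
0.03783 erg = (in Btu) 3.586e-12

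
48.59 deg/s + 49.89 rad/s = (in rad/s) 50.74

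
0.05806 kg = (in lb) 0.128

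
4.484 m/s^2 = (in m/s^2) 4.484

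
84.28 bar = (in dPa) 8.428e+07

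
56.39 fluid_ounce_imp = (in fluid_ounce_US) 54.18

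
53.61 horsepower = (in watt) 3.998e+04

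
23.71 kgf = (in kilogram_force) 23.71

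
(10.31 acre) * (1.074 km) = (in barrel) 2.819e+08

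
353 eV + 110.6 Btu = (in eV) 7.283e+23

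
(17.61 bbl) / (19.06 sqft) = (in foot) 5.187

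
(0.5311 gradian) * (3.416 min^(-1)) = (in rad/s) 0.000475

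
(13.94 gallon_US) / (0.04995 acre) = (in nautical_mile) 1.41e-07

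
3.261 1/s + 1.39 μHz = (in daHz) 0.3261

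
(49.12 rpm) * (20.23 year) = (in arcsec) 6.769e+14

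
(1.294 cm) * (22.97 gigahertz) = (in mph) 6.649e+08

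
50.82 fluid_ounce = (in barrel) 0.009453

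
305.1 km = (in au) 2.039e-06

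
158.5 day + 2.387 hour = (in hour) 3806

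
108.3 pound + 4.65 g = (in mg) 4.913e+07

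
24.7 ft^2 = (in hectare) 0.0002295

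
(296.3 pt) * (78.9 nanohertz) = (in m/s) 8.247e-09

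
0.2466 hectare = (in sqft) 2.654e+04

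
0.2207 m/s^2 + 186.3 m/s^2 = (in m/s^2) 186.5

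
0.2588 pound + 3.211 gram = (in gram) 120.6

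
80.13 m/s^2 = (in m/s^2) 80.13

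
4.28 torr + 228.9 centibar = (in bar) 2.295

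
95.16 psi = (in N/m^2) 6.561e+05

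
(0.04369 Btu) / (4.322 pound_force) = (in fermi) 2.398e+15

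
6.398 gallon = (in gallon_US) 6.398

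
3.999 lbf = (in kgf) 1.814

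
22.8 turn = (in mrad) 1.433e+05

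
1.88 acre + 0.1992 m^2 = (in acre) 1.88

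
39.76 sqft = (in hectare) 0.0003694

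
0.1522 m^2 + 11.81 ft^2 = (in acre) 0.0003087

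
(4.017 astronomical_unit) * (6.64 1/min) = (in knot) 1.293e+11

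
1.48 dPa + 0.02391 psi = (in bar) 0.00165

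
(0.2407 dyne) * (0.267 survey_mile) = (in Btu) 9.803e-07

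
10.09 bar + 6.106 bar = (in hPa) 1.62e+04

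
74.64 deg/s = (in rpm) 12.44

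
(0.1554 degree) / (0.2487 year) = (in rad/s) 3.458e-10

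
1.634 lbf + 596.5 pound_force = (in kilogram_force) 271.3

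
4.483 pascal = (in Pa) 4.483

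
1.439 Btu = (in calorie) 362.9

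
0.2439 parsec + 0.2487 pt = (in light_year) 0.7955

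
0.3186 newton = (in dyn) 3.186e+04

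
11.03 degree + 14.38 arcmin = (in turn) 0.0313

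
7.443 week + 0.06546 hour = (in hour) 1250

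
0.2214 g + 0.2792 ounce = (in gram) 8.137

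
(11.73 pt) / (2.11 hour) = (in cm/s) 5.448e-05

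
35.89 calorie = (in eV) 9.372e+20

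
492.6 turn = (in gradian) 1.97e+05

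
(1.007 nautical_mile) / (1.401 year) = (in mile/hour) 9.442e-05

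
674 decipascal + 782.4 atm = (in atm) 782.4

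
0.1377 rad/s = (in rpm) 1.315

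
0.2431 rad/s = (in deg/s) 13.93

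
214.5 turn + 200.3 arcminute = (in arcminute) 4.633e+06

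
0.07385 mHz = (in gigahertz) 7.385e-14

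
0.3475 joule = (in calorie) 0.08305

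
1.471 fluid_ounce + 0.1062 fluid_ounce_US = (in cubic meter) 4.664e-05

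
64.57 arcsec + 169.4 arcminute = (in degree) 2.841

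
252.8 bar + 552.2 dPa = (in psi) 3667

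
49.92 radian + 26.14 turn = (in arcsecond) 4.417e+07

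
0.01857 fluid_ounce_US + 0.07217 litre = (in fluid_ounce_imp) 2.559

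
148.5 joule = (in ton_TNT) 3.549e-08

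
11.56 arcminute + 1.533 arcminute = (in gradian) 0.2425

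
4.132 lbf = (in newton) 18.38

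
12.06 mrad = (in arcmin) 41.46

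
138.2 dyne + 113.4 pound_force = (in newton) 504.4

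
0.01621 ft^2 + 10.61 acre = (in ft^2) 4.622e+05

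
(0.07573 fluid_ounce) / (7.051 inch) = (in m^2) 1.251e-05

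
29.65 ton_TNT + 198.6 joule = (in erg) 1.241e+18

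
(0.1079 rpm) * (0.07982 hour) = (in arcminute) 1.116e+04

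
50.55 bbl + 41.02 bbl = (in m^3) 14.56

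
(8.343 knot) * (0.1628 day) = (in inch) 2.377e+06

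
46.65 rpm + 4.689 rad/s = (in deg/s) 548.6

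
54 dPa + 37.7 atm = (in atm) 37.7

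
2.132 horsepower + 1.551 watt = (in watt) 1591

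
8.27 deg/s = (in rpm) 1.378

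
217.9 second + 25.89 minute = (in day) 0.0205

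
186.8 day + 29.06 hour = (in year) 0.5151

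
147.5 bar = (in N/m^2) 1.475e+07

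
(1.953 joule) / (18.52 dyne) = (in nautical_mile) 5.694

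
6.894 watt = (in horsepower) 0.009245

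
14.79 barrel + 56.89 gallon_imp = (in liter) 2610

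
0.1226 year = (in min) 6.444e+04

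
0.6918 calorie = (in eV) 1.807e+19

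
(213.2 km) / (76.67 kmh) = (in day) 0.1159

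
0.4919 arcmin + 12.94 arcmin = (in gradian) 0.2487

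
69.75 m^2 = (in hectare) 0.006975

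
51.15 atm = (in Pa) 5.183e+06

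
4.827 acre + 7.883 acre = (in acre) 12.71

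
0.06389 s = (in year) 2.026e-09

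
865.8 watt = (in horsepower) 1.161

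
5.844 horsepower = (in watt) 4358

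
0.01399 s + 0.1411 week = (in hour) 23.7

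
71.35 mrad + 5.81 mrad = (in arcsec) 1.592e+04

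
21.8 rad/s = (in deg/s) 1249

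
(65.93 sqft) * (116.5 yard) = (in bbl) 4104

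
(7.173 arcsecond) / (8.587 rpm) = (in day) 4.476e-10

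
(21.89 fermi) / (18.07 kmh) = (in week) 7.211e-21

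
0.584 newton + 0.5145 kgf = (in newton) 5.63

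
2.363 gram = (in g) 2.363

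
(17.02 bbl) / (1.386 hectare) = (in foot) 0.0006405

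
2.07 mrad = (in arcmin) 7.116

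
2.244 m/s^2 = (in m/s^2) 2.244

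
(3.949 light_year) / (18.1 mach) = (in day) 7.016e+07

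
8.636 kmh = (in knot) 4.663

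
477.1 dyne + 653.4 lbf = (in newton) 2906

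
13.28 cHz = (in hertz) 0.1328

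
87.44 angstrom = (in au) 5.845e-20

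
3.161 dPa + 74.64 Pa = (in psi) 0.01087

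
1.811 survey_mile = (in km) 2.915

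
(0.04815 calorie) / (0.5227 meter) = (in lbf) 0.08665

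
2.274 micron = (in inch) 8.953e-05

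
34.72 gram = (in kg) 0.03472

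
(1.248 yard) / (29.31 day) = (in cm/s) 4.506e-05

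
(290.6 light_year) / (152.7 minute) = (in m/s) 3.001e+14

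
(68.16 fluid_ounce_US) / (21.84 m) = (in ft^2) 0.0009935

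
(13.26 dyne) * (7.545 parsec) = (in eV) 1.927e+32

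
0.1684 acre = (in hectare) 0.06815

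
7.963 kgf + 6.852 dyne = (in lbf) 17.56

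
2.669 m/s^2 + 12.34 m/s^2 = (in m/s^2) 15.01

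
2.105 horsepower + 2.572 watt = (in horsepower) 2.108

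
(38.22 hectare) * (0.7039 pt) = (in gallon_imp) 2.088e+04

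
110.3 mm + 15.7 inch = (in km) 0.0005091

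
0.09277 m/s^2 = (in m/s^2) 0.09277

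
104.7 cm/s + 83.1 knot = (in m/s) 43.8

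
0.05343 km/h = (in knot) 0.02885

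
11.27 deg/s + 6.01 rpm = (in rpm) 7.888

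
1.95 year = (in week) 101.7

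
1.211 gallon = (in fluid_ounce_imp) 161.3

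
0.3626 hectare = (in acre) 0.896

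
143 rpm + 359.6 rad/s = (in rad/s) 374.6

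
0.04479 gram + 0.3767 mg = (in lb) 9.958e-05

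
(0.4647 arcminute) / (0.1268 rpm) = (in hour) 2.828e-06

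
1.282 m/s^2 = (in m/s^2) 1.282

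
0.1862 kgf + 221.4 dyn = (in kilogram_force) 0.1864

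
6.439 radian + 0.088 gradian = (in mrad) 6440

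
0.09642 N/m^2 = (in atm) 9.516e-07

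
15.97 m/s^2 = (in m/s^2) 15.97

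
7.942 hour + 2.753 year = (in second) 8.685e+07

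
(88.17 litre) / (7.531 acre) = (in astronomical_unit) 1.934e-17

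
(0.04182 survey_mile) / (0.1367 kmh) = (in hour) 0.4923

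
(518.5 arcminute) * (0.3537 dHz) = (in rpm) 0.05094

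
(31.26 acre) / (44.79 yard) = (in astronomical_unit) 2.065e-08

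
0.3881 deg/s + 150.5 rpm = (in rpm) 150.6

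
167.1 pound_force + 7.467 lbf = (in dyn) 7.765e+07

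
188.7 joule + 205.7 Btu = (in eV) 1.356e+24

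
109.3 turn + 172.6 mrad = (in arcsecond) 1.417e+08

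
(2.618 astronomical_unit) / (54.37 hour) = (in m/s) 2.001e+06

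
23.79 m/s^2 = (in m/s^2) 23.79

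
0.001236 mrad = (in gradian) 7.869e-05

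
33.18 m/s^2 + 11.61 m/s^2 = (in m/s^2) 44.79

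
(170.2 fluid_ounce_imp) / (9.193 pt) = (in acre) 0.0003685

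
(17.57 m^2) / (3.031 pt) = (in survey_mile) 10.21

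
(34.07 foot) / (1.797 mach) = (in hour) 4.714e-06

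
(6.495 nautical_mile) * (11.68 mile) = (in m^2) 2.261e+08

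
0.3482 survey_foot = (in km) 0.0001061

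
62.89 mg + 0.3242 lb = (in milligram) 1.471e+05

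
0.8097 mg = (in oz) 2.856e-05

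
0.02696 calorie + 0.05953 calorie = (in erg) 3.619e+06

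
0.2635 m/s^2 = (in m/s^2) 0.2635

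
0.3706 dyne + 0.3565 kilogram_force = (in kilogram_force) 0.3565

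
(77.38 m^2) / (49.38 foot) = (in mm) 5141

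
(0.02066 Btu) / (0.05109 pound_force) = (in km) 0.09591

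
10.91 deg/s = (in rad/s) 0.1904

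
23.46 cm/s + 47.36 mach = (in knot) 3.135e+04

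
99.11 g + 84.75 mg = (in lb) 0.2187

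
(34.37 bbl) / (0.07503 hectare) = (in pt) 20.64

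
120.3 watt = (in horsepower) 0.1613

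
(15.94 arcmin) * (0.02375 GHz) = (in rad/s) 1.101e+05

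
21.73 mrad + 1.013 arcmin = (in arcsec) 4543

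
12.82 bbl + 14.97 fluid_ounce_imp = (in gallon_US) 538.6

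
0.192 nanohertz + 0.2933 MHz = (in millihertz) 2.933e+08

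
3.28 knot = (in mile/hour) 3.775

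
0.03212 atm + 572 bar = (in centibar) 5.72e+04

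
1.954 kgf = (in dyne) 1.916e+06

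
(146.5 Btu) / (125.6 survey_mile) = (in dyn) 7.647e+04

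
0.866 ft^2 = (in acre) 1.988e-05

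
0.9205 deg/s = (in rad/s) 0.01607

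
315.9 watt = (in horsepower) 0.4236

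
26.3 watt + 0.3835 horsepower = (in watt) 312.3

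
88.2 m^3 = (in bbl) 554.8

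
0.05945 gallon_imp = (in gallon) 0.0714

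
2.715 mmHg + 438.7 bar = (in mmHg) 3.291e+05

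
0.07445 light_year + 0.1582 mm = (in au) 4708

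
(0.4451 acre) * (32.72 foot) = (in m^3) 1.796e+04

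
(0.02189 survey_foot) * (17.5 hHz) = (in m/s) 11.68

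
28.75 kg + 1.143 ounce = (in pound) 63.45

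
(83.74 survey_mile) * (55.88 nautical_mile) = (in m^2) 1.395e+10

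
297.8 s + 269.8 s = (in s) 567.6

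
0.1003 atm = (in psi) 1.474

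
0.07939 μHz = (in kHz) 7.939e-11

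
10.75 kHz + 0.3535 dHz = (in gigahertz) 1.075e-05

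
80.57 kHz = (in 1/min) 4.834e+06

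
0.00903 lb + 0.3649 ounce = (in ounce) 0.5094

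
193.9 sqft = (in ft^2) 193.9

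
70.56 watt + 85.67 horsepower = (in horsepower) 85.76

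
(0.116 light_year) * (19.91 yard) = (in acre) 4.937e+12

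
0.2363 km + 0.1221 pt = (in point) 6.698e+05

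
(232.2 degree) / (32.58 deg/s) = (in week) 1.178e-05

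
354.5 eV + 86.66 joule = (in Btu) 0.08214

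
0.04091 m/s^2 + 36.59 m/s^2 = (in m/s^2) 36.63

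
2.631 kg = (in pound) 5.8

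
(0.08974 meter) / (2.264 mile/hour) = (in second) 0.08867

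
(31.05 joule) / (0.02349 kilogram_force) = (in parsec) 4.368e-15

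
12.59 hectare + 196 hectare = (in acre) 515.4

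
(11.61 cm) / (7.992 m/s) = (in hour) 4.035e-06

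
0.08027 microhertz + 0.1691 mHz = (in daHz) 1.692e-05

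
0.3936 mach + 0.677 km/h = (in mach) 0.3942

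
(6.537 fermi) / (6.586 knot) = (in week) 3.19e-21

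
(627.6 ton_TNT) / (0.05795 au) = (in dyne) 3.029e+07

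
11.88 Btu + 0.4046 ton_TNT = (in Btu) 1.605e+06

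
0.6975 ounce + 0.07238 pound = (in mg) 5.26e+04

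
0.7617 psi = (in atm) 0.05183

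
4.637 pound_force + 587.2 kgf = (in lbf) 1299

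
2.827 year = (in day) 1032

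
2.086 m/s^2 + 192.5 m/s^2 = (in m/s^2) 194.6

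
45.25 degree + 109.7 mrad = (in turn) 0.1432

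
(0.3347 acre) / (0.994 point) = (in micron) 3.863e+12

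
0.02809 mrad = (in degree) 0.001609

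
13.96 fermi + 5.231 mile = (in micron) 8.418e+09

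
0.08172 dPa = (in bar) 8.172e-08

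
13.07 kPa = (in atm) 0.129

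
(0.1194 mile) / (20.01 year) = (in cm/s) 3.045e-05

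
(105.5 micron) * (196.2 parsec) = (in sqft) 6.875e+15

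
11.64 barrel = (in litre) 1851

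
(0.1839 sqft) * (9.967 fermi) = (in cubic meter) 1.703e-16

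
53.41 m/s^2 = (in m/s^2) 53.41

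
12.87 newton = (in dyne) 1.287e+06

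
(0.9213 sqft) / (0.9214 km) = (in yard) 0.0001016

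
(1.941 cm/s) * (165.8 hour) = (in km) 11.59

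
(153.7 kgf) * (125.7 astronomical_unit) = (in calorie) 6.774e+15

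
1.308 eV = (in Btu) 1.986e-22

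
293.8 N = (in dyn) 2.938e+07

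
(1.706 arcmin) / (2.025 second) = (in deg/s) 0.01404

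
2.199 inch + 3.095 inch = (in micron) 1.345e+05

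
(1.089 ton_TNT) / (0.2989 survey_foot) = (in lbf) 1.124e+10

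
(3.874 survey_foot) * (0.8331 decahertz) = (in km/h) 35.41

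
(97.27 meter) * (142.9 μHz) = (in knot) 0.02702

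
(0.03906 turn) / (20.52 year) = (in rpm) 3.622e-09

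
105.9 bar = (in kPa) 1.059e+04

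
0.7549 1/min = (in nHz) 1.258e+07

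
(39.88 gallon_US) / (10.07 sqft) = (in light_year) 1.706e-17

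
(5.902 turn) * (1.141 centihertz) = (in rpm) 4.041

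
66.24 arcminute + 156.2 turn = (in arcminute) 3.374e+06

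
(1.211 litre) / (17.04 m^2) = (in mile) 4.416e-08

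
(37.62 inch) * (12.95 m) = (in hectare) 0.001237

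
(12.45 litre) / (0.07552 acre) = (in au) 2.723e-16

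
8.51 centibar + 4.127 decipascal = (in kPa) 8.51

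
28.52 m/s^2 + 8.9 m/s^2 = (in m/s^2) 37.42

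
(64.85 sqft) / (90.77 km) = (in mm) 0.06637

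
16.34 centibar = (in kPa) 16.34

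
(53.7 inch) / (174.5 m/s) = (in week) 1.292e-08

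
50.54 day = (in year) 0.1385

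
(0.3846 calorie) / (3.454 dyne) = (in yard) 5.095e+04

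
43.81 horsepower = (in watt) 3.267e+04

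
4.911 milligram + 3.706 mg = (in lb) 1.9e-05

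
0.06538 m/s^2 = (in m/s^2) 0.06538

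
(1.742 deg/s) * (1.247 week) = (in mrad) 2.293e+07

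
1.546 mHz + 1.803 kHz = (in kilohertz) 1.803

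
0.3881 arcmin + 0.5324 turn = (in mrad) 3345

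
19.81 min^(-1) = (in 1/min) 19.81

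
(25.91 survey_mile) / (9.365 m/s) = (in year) 0.0001412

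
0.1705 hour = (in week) 0.001015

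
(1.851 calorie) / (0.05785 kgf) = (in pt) 3.87e+04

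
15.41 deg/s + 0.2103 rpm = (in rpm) 2.779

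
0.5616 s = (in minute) 0.00936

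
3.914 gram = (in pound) 0.008629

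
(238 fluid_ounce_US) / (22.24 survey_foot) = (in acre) 2.566e-07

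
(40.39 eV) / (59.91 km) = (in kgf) 1.101e-23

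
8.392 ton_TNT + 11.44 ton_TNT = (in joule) 8.298e+10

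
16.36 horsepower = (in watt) 1.22e+04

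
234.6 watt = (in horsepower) 0.3146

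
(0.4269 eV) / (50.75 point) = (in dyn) 3.82e-13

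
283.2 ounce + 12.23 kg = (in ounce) 714.6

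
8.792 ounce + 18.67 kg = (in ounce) 667.4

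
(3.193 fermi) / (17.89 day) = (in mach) 6.067e-24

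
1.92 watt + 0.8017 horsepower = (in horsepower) 0.8043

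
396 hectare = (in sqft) 4.263e+07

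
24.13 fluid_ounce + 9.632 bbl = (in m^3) 1.532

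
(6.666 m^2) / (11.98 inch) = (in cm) 2191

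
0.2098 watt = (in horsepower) 0.0002813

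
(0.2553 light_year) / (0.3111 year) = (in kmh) 8.863e+08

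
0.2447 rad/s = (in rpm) 2.337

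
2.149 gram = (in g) 2.149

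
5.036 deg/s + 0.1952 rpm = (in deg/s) 6.207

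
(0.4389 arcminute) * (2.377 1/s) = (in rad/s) 0.0003035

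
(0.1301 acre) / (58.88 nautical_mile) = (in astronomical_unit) 3.227e-14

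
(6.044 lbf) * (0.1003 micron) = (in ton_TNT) 6.445e-16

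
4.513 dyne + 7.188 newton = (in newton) 7.188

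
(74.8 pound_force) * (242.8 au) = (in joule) 1.209e+16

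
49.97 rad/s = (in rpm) 477.2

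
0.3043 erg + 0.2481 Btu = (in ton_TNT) 6.256e-08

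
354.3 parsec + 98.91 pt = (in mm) 1.093e+22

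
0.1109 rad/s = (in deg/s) 6.354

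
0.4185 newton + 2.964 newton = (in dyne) 3.382e+05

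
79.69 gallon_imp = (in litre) 362.3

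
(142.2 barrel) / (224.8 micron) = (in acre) 24.85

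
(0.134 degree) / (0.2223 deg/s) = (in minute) 0.01005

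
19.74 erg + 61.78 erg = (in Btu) 7.727e-09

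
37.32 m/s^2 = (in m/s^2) 37.32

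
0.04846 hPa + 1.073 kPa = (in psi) 0.1563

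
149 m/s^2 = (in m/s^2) 149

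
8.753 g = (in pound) 0.0193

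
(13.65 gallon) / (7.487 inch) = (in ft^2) 2.925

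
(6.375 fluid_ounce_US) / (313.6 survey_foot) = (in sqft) 2.123e-05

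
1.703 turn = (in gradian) 681.2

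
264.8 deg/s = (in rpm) 44.13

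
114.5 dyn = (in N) 0.001145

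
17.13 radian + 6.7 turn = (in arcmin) 2.036e+05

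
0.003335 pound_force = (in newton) 0.01483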